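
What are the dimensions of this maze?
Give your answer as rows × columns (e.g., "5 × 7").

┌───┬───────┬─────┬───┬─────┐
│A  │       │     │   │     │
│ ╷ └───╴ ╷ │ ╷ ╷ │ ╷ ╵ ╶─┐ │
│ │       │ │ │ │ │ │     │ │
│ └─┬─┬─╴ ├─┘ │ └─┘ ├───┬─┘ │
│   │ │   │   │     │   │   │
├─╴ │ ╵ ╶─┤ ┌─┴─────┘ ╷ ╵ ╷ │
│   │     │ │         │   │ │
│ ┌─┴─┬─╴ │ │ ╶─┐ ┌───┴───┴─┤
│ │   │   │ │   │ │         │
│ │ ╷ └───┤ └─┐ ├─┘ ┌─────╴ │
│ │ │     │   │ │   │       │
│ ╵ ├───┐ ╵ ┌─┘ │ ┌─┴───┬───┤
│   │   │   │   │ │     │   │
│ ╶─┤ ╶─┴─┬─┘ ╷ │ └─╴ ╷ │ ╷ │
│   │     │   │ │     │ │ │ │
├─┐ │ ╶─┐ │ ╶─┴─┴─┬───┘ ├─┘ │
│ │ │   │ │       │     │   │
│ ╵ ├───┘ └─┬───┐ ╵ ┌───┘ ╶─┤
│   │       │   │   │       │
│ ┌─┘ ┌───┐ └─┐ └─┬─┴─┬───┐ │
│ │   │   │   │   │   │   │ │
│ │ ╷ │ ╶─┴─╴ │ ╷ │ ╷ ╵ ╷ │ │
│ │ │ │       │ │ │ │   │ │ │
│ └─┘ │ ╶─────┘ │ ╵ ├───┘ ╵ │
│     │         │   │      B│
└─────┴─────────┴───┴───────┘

Counting the maze dimensions:
Rows (vertical): 13
Columns (horizontal): 14
Dimensions: 13 × 14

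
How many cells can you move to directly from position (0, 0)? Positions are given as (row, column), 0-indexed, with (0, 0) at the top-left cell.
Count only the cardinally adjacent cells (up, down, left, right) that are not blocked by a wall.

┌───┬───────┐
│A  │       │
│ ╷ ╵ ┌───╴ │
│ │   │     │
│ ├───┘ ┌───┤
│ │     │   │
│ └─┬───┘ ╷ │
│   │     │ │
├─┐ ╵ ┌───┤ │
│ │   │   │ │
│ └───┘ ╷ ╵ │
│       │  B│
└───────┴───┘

Checking passable neighbors of (0, 0):
Neighbors: (1, 0), (0, 1)
Count: 2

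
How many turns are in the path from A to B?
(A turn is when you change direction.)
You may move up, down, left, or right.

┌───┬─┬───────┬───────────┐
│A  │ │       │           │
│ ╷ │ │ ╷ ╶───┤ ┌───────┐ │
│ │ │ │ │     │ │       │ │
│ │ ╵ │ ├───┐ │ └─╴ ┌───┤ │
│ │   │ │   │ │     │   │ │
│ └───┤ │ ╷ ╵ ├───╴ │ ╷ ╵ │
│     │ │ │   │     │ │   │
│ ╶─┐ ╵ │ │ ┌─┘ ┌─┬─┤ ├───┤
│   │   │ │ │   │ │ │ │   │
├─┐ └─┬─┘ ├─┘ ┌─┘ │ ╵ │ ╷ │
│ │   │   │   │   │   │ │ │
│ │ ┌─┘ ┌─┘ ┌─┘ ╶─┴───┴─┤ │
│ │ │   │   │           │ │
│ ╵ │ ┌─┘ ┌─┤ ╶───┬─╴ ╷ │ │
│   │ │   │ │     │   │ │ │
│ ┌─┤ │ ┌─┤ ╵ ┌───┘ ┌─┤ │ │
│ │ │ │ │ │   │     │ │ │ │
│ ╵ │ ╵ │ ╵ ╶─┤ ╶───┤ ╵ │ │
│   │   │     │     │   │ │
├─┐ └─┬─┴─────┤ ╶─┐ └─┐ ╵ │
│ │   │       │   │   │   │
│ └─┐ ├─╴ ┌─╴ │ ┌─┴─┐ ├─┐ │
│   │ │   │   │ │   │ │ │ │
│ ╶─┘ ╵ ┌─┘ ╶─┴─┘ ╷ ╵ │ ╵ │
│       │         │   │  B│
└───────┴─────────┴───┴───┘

Directions: down, down, down, down, right, down, down, down, left, down, down, right, down, right, down, down, right, up, right, up, right, right, down, left, down, right, right, right, up, right, down, right, up, up, left, up, left, left, up, right, right, up, right, up, right, down, down, down, down, right, down, down
Number of turns: 34

Solution:

┌───┬─┬───────┬───────────┐
│A  │ │       │           │
│ ╷ │ │ ╷ ╶───┤ ┌───────┐ │
│↓│ │ │ │     │ │       │ │
│ │ ╵ │ ├───┐ │ └─╴ ┌───┤ │
│↓│   │ │   │ │     │   │ │
│ └───┤ │ ╷ ╵ ├───╴ │ ╷ ╵ │
│↓    │ │ │   │     │ │   │
│ ╶─┐ ╵ │ │ ┌─┘ ┌─┬─┤ ├───┤
│↳ ↓│   │ │ │   │ │ │ │   │
├─┐ └─┬─┘ ├─┘ ┌─┘ │ ╵ │ ╷ │
│ │↓  │   │   │   │   │ │ │
│ │ ┌─┘ ┌─┘ ┌─┘ ╶─┴───┴─┤ │
│ │↓│   │   │        ↱ ↓│ │
│ ╵ │ ┌─┘ ┌─┤ ╶───┬─╴ ╷ │ │
│↓ ↲│ │   │ │     │↱ ↑│↓│ │
│ ┌─┤ │ ┌─┤ ╵ ┌───┘ ┌─┤ │ │
│↓│ │ │ │ │   │↱ → ↑│ │↓│ │
│ ╵ │ ╵ │ ╵ ╶─┤ ╶───┤ ╵ │ │
│↳ ↓│   │     │↑ ← ↰│  ↓│ │
├─┐ └─┬─┴─────┤ ╶─┐ └─┐ ╵ │
│ │↳ ↓│  ↱ → ↓│   │↑ ↰│↳ ↓│
│ └─┐ ├─╴ ┌─╴ │ ┌─┴─┐ ├─┐ │
│   │↓│↱ ↑│↓ ↲│ │↱ ↓│↑│ │↓│
│ ╶─┘ ╵ ┌─┘ ╶─┴─┘ ╷ ╵ │ ╵ │
│    ↳ ↑│  ↳ → → ↑│↳ ↑│  B│
└───────┴─────────┴───┴───┘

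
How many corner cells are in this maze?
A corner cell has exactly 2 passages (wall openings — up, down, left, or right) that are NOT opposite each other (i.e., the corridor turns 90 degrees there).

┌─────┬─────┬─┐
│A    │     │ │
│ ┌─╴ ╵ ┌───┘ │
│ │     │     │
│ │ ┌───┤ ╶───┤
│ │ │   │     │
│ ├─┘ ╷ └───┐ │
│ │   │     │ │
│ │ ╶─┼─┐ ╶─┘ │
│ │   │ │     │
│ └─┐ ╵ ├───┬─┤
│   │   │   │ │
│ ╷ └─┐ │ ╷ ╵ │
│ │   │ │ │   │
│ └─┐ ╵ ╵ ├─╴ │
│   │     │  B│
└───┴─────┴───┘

Counting corner cells (2 non-opposite passages):
Total corners: 29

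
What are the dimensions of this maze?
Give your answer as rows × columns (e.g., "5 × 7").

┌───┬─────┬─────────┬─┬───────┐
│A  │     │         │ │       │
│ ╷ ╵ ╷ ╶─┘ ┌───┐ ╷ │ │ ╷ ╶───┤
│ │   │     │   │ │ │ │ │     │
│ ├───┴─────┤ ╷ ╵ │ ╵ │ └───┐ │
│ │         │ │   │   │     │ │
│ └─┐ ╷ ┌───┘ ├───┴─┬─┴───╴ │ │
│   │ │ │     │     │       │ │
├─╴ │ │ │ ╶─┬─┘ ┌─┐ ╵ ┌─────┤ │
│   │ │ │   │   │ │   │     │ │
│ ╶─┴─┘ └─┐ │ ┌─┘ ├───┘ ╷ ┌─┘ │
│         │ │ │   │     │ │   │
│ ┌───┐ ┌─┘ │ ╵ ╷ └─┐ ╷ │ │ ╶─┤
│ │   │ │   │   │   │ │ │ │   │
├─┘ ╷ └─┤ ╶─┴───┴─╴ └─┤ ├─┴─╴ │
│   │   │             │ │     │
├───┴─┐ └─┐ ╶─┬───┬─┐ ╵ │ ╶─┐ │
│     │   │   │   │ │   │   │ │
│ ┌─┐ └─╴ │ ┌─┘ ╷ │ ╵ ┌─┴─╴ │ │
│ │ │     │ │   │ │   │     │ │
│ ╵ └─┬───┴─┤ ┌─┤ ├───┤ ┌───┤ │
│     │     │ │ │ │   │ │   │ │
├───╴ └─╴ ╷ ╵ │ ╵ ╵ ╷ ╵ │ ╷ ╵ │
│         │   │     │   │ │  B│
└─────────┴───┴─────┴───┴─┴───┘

Counting the maze dimensions:
Rows (vertical): 12
Columns (horizontal): 15
Dimensions: 12 × 15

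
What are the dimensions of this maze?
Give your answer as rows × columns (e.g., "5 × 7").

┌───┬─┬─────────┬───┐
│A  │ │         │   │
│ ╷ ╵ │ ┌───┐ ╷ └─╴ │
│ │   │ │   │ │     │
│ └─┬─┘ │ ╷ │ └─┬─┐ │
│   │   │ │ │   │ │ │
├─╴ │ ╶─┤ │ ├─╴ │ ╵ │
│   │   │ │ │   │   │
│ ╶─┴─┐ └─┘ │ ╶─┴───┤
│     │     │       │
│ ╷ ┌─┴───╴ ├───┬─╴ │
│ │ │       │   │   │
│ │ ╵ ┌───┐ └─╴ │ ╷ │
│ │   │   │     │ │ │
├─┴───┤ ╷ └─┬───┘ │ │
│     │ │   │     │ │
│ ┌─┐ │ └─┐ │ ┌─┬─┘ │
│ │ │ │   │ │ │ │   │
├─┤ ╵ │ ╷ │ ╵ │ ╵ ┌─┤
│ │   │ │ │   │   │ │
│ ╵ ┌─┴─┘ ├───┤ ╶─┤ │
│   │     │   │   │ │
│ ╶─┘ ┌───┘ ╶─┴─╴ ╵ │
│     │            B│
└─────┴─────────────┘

Counting the maze dimensions:
Rows (vertical): 12
Columns (horizontal): 10
Dimensions: 12 × 10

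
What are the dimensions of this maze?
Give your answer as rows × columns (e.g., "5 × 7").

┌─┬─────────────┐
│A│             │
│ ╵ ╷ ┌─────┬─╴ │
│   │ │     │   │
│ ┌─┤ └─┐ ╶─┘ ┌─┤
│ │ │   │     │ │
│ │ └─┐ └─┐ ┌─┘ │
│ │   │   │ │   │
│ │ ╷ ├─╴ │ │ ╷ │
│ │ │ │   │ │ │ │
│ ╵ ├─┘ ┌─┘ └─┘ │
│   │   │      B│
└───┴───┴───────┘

Counting the maze dimensions:
Rows (vertical): 6
Columns (horizontal): 8
Dimensions: 6 × 8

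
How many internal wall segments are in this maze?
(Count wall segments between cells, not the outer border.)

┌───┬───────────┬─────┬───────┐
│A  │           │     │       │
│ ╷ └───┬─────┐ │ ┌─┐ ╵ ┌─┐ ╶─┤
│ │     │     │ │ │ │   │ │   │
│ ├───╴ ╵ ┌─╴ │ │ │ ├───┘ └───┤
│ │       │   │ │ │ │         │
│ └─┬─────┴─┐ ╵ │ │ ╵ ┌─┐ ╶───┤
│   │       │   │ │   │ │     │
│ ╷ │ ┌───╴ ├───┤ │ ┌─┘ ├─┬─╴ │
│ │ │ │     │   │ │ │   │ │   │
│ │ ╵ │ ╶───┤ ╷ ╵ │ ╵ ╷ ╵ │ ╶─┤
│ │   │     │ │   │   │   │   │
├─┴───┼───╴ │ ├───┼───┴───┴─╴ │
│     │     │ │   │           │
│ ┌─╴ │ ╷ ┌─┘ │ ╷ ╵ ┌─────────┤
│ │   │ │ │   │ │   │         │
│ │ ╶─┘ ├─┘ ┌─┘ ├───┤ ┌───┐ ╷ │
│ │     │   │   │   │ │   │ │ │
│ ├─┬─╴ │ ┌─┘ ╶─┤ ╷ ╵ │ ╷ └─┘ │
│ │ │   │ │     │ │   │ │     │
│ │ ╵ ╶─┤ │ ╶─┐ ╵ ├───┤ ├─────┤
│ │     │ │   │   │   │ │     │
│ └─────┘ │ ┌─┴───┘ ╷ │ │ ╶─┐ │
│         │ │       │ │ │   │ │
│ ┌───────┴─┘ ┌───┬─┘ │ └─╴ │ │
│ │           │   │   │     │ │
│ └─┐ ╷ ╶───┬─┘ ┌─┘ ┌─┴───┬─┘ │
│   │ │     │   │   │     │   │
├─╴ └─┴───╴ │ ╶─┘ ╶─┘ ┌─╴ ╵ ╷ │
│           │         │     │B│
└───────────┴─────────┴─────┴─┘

Counting internal wall segments:
Total internal walls: 196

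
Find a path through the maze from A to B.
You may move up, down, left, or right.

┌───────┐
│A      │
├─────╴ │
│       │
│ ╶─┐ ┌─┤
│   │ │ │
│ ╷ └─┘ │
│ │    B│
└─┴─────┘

Finding the shortest path through the maze:
Path length: 12 steps
Directions: right → right → right → down → left → left → left → down → right → down → right → right

Solution:

┌───────┐
│A → → ↓│
├─────╴ │
│↓ ← ← ↲│
│ ╶─┐ ┌─┤
│↳ ↓│ │ │
│ ╷ └─┘ │
│ │↳ → B│
└─┴─────┘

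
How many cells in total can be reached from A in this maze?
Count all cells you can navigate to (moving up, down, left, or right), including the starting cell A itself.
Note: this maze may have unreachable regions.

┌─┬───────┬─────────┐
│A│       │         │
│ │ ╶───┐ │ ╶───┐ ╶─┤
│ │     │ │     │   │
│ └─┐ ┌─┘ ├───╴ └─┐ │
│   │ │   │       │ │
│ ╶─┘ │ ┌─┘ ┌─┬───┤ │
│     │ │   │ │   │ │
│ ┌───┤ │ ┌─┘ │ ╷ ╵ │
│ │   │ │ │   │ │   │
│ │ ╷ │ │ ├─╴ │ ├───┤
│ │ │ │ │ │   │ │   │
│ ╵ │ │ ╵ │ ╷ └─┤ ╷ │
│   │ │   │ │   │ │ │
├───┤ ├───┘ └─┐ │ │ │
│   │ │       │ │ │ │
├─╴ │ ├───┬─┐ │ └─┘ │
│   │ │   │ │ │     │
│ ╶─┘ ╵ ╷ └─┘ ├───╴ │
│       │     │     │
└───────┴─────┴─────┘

Using BFS/flood-fill to find all reachable cells from A:
Maze size: 10 × 10 = 100 total cells
1 cell(s) are walled off and cannot be reached from A.
Reachable cells: 99

Reachable region (· marks reachable cells):

┌─┬───────┬─────────┐
│A│· · · ·│· · · · ·│
│ │ ╶───┐ │ ╶───┐ ╶─┤
│·│· · ·│·│· · ·│· ·│
│ └─┐ ┌─┘ ├───╴ └─┐ │
│· ·│·│· ·│· · · ·│·│
│ ╶─┘ │ ┌─┘ ┌─┬───┤ │
│· · ·│·│· ·│·│· ·│·│
│ ┌───┤ │ ┌─┘ │ ╷ ╵ │
│·│· ·│·│·│· ·│·│· ·│
│ │ ╷ │ │ ├─╴ │ ├───┤
│·│·│·│·│·│· ·│·│· ·│
│ ╵ │ │ ╵ │ ╷ └─┤ ╷ │
│· ·│·│· ·│·│· ·│·│·│
├───┤ ├───┘ └─┐ │ │ │
│· ·│·│· · · ·│·│·│·│
├─╴ │ ├───┬─┐ │ └─┘ │
│· ·│·│· ·│ │·│· · ·│
│ ╶─┘ ╵ ╷ └─┘ ├───╴ │
│· · · ·│· · ·│· · ·│
└───────┴─────┴─────┘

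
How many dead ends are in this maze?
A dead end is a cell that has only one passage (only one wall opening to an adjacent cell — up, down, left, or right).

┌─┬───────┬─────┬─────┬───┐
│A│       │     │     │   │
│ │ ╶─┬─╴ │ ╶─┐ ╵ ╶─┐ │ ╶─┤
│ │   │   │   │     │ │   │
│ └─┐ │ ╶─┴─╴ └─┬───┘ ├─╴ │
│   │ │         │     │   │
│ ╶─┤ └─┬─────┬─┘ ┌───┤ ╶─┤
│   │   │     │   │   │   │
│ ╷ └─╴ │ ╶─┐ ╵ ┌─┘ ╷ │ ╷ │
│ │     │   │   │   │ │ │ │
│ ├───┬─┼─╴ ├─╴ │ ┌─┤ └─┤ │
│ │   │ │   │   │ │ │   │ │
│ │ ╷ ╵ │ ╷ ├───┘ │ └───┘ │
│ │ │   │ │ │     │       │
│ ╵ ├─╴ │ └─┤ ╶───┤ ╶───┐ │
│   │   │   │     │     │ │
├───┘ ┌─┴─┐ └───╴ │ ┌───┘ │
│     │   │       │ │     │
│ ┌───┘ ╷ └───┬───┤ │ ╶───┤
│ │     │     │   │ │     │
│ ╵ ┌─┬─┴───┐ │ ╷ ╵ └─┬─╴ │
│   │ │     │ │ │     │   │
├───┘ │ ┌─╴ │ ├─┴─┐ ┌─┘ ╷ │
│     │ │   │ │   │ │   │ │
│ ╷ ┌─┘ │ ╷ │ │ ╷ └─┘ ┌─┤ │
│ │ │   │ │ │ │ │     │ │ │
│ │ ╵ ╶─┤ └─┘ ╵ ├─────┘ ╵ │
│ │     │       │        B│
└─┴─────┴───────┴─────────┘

Checking each cell for number of passages:

Dead ends found at positions:
  (0, 0)
  (0, 12)
  (1, 9)
  (2, 1)
  (2, 7)
  (4, 11)
  (5, 3)
  (5, 6)
  (5, 9)
  (5, 11)
  (6, 5)
  (7, 11)
  (10, 2)
  (10, 7)
  (10, 10)
  (11, 9)
  (12, 5)
  (12, 11)
  (13, 0)
  (13, 3)
  (13, 8)
Total dead ends: 21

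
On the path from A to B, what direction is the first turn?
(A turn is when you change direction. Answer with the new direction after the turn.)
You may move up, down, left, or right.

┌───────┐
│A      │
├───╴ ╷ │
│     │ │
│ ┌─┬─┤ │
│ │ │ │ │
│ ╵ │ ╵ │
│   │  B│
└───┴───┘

Directions: right, right, right, down, down, down
First turn direction: down

Solution:

┌───────┐
│A → → ↓│
├───╴ ╷ │
│     │↓│
│ ┌─┬─┤ │
│ │ │ │↓│
│ ╵ │ ╵ │
│   │  B│
└───┴───┘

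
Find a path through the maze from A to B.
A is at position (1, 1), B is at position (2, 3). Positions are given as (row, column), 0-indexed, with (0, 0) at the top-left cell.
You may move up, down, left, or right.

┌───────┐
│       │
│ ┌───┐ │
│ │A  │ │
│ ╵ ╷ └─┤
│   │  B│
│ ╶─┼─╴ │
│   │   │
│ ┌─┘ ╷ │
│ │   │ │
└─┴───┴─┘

Finding the shortest path from (1, 1) to (2, 3):
Path length: 3 steps
Directions: right → down → right

Solution:

┌───────┐
│       │
│ ┌───┐ │
│ │A ↓│ │
│ ╵ ╷ └─┤
│   │↳ B│
│ ╶─┼─╴ │
│   │   │
│ ┌─┘ ╷ │
│ │   │ │
└─┴───┴─┘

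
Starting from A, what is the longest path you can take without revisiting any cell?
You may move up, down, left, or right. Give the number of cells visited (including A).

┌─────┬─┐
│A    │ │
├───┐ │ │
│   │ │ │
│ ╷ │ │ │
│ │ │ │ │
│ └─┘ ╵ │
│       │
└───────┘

Finding longest simple path using DFS:
Start: (0, 0)
Longest path visits 12 cells
Path: A → right → right → down → down → down → left → left → up → up → right → down

Solution:

┌─────┬─┐
│A → ↓│ │
├───┐ │ │
│↱ ↓│↓│ │
│ ╷ │ │ │
│↑│B│↓│ │
│ └─┘ ╵ │
│↑ ← ↲  │
└───────┘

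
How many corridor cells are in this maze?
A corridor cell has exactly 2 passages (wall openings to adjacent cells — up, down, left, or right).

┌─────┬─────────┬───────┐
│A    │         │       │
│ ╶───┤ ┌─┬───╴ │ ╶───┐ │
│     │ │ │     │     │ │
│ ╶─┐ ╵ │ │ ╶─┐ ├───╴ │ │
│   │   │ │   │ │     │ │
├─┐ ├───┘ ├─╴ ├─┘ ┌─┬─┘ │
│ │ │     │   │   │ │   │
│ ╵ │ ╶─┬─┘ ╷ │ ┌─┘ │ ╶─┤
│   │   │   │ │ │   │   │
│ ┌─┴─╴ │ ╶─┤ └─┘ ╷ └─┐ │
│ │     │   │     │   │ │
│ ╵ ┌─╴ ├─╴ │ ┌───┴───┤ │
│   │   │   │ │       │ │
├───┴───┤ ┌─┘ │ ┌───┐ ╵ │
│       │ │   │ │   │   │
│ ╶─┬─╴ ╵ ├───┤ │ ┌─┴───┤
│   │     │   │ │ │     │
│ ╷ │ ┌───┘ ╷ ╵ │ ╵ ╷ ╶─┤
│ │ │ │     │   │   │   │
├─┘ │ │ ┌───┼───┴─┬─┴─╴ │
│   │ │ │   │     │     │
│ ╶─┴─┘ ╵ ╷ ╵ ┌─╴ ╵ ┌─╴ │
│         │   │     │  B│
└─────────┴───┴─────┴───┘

Counting cells with exactly 2 passages:
Total corridor cells: 116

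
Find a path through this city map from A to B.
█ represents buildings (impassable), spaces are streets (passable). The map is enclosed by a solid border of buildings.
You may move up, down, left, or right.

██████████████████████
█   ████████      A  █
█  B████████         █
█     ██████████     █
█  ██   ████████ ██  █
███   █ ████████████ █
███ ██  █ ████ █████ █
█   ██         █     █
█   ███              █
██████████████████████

Finding the shortest path from A to B:
Movement: cardinal only
Path length: 32 steps
Directions: down → down → right → down → right → down → down → down → down → left → left → left → left → left → left → up → left → left → left → left → left → left → left → up → up → up → left → left → up → left → left → up

Solution:

██████████████████████
█   ████████      A  █
█  B████████      ↓  █
█  ↑←↰██████████  ↳↓ █
█  ██↑←↰████████ ██↳↓█
███   █↑████████████↓█
███ ██ ↑█ ████ █████↓█
█   ██ ↑←←←←←←↰█    ↓█
█   ███       ↑←←←←←↲█
██████████████████████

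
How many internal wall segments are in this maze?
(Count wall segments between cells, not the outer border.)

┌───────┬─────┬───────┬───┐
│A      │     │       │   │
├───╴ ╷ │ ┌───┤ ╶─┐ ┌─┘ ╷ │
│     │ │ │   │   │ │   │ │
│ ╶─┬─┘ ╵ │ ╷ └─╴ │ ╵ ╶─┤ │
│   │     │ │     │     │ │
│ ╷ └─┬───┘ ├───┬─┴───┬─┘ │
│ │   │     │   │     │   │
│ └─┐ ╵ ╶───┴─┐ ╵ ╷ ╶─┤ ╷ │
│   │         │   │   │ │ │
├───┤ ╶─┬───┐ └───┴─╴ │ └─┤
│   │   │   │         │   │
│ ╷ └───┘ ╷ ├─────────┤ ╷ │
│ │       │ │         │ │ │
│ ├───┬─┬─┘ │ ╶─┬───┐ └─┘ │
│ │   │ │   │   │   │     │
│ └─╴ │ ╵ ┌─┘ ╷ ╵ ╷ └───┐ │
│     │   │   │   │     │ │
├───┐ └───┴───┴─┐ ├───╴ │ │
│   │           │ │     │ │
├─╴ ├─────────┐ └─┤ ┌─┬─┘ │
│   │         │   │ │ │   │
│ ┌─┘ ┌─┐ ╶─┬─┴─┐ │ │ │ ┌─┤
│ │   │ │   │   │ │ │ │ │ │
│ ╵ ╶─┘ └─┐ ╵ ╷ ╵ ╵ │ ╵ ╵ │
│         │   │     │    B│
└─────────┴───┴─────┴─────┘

Counting internal wall segments:
Total internal walls: 144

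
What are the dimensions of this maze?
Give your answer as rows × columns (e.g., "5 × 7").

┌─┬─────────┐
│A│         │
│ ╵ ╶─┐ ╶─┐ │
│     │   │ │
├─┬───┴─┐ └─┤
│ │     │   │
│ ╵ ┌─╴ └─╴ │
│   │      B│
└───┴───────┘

Counting the maze dimensions:
Rows (vertical): 4
Columns (horizontal): 6
Dimensions: 4 × 6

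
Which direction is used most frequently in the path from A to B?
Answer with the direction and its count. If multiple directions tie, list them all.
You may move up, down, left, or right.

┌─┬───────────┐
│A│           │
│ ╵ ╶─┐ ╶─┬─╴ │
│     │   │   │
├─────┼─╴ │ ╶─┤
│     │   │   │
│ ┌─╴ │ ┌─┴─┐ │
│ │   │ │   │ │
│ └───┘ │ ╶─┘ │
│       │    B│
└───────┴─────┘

Directions: down, right, up, right, right, right, right, right, down, left, down, right, down, down
Counts: {'down': 5, 'right': 7, 'up': 1, 'left': 1}
Most common: right (7 times)

Solution:

┌─┬───────────┐
│A│↱ → → → → ↓│
│ ╵ ╶─┐ ╶─┬─╴ │
│↳ ↑  │   │↓ ↲│
├─────┼─╴ │ ╶─┤
│     │   │↳ ↓│
│ ┌─╴ │ ┌─┴─┐ │
│ │   │ │   │↓│
│ └───┘ │ ╶─┘ │
│       │    B│
└───────┴─────┘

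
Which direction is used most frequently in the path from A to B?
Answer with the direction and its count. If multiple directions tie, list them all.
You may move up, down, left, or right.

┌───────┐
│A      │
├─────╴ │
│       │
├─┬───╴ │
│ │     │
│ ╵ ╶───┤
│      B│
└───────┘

Directions: right, right, right, down, down, left, left, down, right, right
Counts: {'right': 5, 'down': 3, 'left': 2}
Most common: right (5 times)

Solution:

┌───────┐
│A → → ↓│
├─────╴ │
│      ↓│
├─┬───╴ │
│ │↓ ← ↲│
│ ╵ ╶───┤
│  ↳ → B│
└───────┘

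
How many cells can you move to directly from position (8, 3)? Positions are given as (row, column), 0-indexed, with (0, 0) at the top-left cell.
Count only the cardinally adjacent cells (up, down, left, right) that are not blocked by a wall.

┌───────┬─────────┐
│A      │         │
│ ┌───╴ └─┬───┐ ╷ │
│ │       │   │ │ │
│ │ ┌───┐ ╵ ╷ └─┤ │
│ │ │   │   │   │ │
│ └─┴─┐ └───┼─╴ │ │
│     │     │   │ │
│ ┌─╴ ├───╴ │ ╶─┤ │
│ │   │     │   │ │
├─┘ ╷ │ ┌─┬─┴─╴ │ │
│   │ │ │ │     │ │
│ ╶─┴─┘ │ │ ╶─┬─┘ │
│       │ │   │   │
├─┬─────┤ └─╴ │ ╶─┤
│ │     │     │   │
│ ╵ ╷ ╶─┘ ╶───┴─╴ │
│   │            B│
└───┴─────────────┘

Checking passable neighbors of (8, 3):
Neighbors: (8, 2), (8, 4)
Count: 2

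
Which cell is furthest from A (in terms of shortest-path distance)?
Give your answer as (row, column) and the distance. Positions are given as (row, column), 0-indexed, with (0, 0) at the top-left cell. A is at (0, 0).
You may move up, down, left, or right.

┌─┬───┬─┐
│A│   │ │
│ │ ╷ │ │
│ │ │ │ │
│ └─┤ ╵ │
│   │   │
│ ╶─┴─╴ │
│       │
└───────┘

Computing BFS distances from A to all cells:
Furthest cell: (1, 1)
Distance: 12 steps

Path from A to the furthest cell:

┌─┬───┬─┐
│A│↓ ↰│ │
│ │ ╷ │ │
│↓│B│↑│ │
│ └─┤ ╵ │
│↓  │↑ ↰│
│ ╶─┴─╴ │
│↳ → → ↑│
└───────┘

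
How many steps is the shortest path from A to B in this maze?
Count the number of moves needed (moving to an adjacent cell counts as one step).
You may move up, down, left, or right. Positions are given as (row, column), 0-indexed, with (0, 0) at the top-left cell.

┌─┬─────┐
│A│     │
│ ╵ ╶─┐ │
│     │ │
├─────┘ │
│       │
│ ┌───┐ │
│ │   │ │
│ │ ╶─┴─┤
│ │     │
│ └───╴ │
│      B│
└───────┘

Using BFS to find shortest path:
Start: (0, 0), End: (5, 3)
Path found:
(0,0) → (1,0) → (1,1) → (0,1) → (0,2) → (0,3) → (1,3) → (2,3) → (2,2) → (2,1) → (2,0) → (3,0) → (4,0) → (5,0) → (5,1) → (5,2) → (5,3)
Number of steps: 16

Solution:

┌─┬─────┐
│A│↱ → ↓│
│ ╵ ╶─┐ │
│↳ ↑  │↓│
├─────┘ │
│↓ ← ← ↲│
│ ┌───┐ │
│↓│   │ │
│ │ ╶─┴─┤
│↓│     │
│ └───╴ │
│↳ → → B│
└───────┘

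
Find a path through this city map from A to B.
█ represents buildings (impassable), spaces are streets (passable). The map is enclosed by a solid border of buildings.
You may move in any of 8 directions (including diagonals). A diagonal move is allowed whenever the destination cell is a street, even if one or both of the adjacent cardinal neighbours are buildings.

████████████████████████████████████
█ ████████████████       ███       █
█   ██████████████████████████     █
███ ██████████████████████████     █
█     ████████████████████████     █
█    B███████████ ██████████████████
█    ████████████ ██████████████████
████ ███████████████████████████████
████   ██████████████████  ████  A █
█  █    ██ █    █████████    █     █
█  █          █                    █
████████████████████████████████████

Finding the shortest path from A to B:
Movement: 8-directional
Path length: 31 steps
Directions: left → left → down-left → down-left → left → left → left → left → left → left → left → left → left → left → left → left → left → left → up-left → left → left → down-left → left → left → left → left → up-left → up-left → up-left → up → up-right

Solution:

████████████████████████████████████
█ ████████████████       ███       █
█   ██████████████████████████     █
███ ██████████████████████████     █
█     ████████████████████████     █
█    B███████████ ██████████████████
█   ↗████████████ ██████████████████
████↑███████████████████████████████
████ ↖ ██████████████████  ████↙←A █
█  █  ↖ ██ █↙←← █████████    █↙    █
█  █   ↖←←←←  █↖←←←←←←←←←←←←←←     █
████████████████████████████████████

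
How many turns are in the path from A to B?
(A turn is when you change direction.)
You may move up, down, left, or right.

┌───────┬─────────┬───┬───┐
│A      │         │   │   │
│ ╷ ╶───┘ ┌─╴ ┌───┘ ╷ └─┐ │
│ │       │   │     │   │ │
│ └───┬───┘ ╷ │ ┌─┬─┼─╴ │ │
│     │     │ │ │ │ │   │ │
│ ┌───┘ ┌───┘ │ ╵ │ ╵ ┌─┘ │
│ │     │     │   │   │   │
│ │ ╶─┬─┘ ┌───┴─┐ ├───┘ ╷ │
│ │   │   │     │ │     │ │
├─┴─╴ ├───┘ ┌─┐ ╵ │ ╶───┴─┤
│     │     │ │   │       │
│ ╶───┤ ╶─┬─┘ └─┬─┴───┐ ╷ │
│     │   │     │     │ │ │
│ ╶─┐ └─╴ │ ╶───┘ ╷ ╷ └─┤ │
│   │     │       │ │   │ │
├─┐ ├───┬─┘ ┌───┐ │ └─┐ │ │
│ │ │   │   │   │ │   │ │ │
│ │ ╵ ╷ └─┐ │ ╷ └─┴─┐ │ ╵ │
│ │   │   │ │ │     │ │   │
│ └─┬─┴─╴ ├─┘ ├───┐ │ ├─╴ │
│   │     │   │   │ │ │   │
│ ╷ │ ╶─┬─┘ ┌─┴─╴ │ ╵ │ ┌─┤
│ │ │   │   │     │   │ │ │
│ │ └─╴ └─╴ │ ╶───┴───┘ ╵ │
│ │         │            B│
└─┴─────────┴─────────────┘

Directions: right, down, right, right, right, up, right, right, down, left, down, left, left, down, left, left, down, right, down, left, left, down, down, right, down, down, right, up, right, down, right, down, left, left, down, right, down, right, right, up, up, right, up, up, right, down, right, right, down, down, right, up, up, up, left, up, up, right, down, right, down, down, right, down, left, down, down, right
Number of turns: 48

Solution:

┌───────┬─────────┬───┬───┐
│A ↓    │↱ → ↓    │   │   │
│ ╷ ╶───┘ ┌─╴ ┌───┘ ╷ └─┐ │
│ │↳ → → ↑│↓ ↲│     │   │ │
│ └───┬───┘ ╷ │ ┌─┬─┼─╴ │ │
│     │↓ ← ↲│ │ │ │ │   │ │
│ ┌───┘ ┌───┘ │ ╵ │ ╵ ┌─┘ │
│ │↓ ← ↲│     │   │   │   │
│ │ ╶─┬─┘ ┌───┴─┐ ├───┘ ╷ │
│ │↳ ↓│   │     │ │     │ │
├─┴─╴ ├───┘ ┌─┐ ╵ │ ╶───┴─┤
│↓ ← ↲│     │ │   │       │
│ ╶───┤ ╶─┬─┘ └─┬─┴───┐ ╷ │
│↓    │   │     │  ↱ ↓│ │ │
│ ╶─┐ └─╴ │ ╶───┘ ╷ ╷ └─┤ │
│↳ ↓│     │       │↑│↳ ↓│ │
├─┐ ├───┬─┘ ┌───┐ │ └─┐ │ │
│ │↓│↱ ↓│   │↱ ↓│ │↑ ↰│↓│ │
│ │ ╵ ╷ └─┐ │ ╷ └─┴─┐ │ ╵ │
│ │↳ ↑│↳ ↓│ │↑│↳ → ↓│↑│↳ ↓│
│ └─┬─┴─╴ ├─┘ ├───┐ │ ├─╴ │
│   │↓ ← ↲│↱ ↑│   │↓│↑│↓ ↲│
│ ╷ │ ╶─┬─┘ ┌─┴─╴ │ ╵ │ ┌─┤
│ │ │↳ ↓│  ↑│     │↳ ↑│↓│ │
│ │ └─╴ └─╴ │ ╶───┴───┘ ╵ │
│ │    ↳ → ↑│          ↳ B│
└─┴─────────┴─────────────┘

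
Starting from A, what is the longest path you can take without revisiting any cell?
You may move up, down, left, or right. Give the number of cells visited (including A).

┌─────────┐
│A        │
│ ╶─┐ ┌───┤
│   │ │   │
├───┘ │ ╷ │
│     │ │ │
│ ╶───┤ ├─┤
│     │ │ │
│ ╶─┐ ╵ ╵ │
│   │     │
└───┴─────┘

Finding longest simple path using DFS:
Start: (0, 0)
Longest path visits 17 cells
Path: A → right → right → down → down → left → left → down → right → right → down → right → up → up → up → right → down

Solution:

┌─────────┐
│A → ↓    │
│ ╶─┐ ┌───┤
│   │↓│↱ ↓│
├───┘ │ ╷ │
│↓ ← ↲│↑│B│
│ ╶───┤ ├─┤
│↳ → ↓│↑│ │
│ ╶─┐ ╵ ╵ │
│   │↳ ↑  │
└───┴─────┘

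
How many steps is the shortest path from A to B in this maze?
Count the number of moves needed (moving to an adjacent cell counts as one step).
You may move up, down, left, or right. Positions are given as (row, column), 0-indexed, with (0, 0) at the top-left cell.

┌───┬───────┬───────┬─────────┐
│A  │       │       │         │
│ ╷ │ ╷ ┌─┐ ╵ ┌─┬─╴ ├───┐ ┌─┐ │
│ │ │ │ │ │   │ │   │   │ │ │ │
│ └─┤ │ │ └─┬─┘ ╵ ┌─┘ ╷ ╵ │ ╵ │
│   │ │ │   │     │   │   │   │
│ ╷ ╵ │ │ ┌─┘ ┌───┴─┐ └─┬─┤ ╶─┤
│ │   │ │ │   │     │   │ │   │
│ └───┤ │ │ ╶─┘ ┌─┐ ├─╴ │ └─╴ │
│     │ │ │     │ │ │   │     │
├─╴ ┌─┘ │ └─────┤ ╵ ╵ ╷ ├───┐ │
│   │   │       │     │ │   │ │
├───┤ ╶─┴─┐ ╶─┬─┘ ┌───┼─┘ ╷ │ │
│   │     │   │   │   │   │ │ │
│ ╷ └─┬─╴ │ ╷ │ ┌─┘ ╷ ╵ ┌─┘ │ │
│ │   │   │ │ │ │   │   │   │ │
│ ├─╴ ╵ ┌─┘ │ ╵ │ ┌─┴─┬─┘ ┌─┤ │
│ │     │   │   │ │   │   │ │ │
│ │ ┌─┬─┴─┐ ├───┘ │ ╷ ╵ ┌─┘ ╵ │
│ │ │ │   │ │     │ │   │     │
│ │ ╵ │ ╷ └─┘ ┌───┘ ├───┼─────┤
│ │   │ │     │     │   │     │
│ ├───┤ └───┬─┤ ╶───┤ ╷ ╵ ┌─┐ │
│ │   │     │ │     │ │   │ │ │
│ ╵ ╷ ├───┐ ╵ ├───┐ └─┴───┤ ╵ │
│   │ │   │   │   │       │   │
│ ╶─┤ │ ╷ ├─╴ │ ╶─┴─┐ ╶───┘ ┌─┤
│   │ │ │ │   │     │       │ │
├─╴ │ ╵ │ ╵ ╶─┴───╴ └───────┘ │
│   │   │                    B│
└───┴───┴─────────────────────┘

Using BFS to find shortest path:
Start: (0, 0), End: (14, 14)
Path found:
(0,0) → (1,0) → (2,0) → (2,1) → (3,1) → (3,2) → (2,2) → (1,2) → (0,2) → (0,3) → (1,3) → (2,3) → (3,3) → (4,3) → (5,3) → (5,2) → (6,2) → (6,3) → (6,4) → (7,4) → (7,3) → (8,3) → (8,2) → (7,2) → (7,1) → (6,1) → (6,0) → (7,0) → (8,0) → (9,0) → (10,0) → (11,0) → (12,0) → (12,1) → (11,1) → (11,2) → (12,2) → (13,2) → (14,2) → (14,3) → (13,3) → (12,3) → (12,4) → (13,4) → (14,4) → (14,5) → (14,6) → (14,7) → (14,8) → (14,9) → (14,10) → (14,11) → (14,12) → (14,13) → (14,14)
Number of steps: 54

Solution:

┌───┬───────┬───────┬─────────┐
│A  │↱ ↓    │       │         │
│ ╷ │ ╷ ┌─┐ ╵ ┌─┬─╴ ├───┐ ┌─┐ │
│↓│ │↑│↓│ │   │ │   │   │ │ │ │
│ └─┤ │ │ └─┬─┘ ╵ ┌─┘ ╷ ╵ │ ╵ │
│↳ ↓│↑│↓│   │     │   │   │   │
│ ╷ ╵ │ │ ┌─┘ ┌───┴─┐ └─┬─┤ ╶─┤
│ │↳ ↑│↓│ │   │     │   │ │   │
│ └───┤ │ │ ╶─┘ ┌─┐ ├─╴ │ └─╴ │
│     │↓│ │     │ │ │   │     │
├─╴ ┌─┘ │ └─────┤ ╵ ╵ ╷ ├───┐ │
│   │↓ ↲│       │     │ │   │ │
├───┤ ╶─┴─┐ ╶─┬─┘ ┌───┼─┘ ╷ │ │
│↓ ↰│↳ → ↓│   │   │   │   │ │ │
│ ╷ └─┬─╴ │ ╷ │ ┌─┘ ╷ ╵ ┌─┘ │ │
│↓│↑ ↰│↓ ↲│ │ │ │   │   │   │ │
│ ├─╴ ╵ ┌─┘ │ ╵ │ ┌─┴─┬─┘ ┌─┤ │
│↓│  ↑ ↲│   │   │ │   │   │ │ │
│ │ ┌─┬─┴─┐ ├───┘ │ ╷ ╵ ┌─┘ ╵ │
│↓│ │ │   │ │     │ │   │     │
│ │ ╵ │ ╷ └─┘ ┌───┘ ├───┼─────┤
│↓│   │ │     │     │   │     │
│ ├───┤ └───┬─┤ ╶───┤ ╷ ╵ ┌─┐ │
│↓│↱ ↓│     │ │     │ │   │ │ │
│ ╵ ╷ ├───┐ ╵ ├───┐ └─┴───┤ ╵ │
│↳ ↑│↓│↱ ↓│   │   │       │   │
│ ╶─┤ │ ╷ ├─╴ │ ╶─┴─┐ ╶───┘ ┌─┤
│   │↓│↑│↓│   │     │       │ │
├─╴ │ ╵ │ ╵ ╶─┴───╴ └───────┘ │
│   │↳ ↑│↳ → → → → → → → → → B│
└───┴───┴─────────────────────┘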